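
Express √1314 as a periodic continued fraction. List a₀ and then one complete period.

a₀ = ⌊√1314⌋ = 36.
With m₀=0, d₀=1 and mₖ₊₁ = dₖaₖ − mₖ, dₖ₊₁ = (n − mₖ₊₁²)/dₖ, aₖ₊₁ = ⌊(a₀+mₖ₊₁)/dₖ₊₁⌋:
  k=1: m=36, d=18, a=4
  k=2: m=36, d=1, a=72
d=1 and a=2a₀=72 at k=2, so the next step gives (m, d) = (36, 18) again — its k=1 value — and the period has length 2.

[36; 4, 72]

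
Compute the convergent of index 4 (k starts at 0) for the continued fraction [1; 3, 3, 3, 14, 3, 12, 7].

Using pₖ = aₖpₖ₋₁ + pₖ₋₂, qₖ = aₖqₖ₋₁ + qₖ₋₂ (with p₋₁=1, p₋₂=0, q₋₁=0, q₋₂=1):
  k=0: a=1, p=1, q=1
  k=1: a=3, p=4, q=3
  k=2: a=3, p=13, q=10
  k=3: a=3, p=43, q=33
  k=4: a=14, p=615, q=472

615/472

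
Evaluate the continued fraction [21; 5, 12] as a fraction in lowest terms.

1293/61

Using pₖ = aₖpₖ₋₁ + pₖ₋₂ and qₖ = aₖqₖ₋₁ + qₖ₋₂:
  k=0: a=21, p=21, q=1
  k=1: a=5, p=106, q=5
  k=2: a=12, p=1293, q=61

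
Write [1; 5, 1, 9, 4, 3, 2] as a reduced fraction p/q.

Fold from the inside: start with 2/1.
  3 + 1/2 = 7/2
  4 + 2/7 = 30/7
  9 + 7/30 = 277/30
  1 + 30/277 = 307/277
  5 + 277/307 = 1812/307
  1 + 307/1812 = 2119/1812

2119/1812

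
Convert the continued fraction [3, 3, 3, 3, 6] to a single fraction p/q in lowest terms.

Using pₖ = aₖpₖ₋₁ + pₖ₋₂ and qₖ = aₖqₖ₋₁ + qₖ₋₂:
  k=0: a=3, p=3, q=1
  k=1: a=3, p=10, q=3
  k=2: a=3, p=33, q=10
  k=3: a=3, p=109, q=33
  k=4: a=6, p=687, q=208

687/208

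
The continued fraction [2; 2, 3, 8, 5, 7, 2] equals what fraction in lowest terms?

11112/4571

Using pₖ = aₖpₖ₋₁ + pₖ₋₂ and qₖ = aₖqₖ₋₁ + qₖ₋₂:
  k=0: a=2, p=2, q=1
  k=1: a=2, p=5, q=2
  k=2: a=3, p=17, q=7
  k=3: a=8, p=141, q=58
  k=4: a=5, p=722, q=297
  k=5: a=7, p=5195, q=2137
  k=6: a=2, p=11112, q=4571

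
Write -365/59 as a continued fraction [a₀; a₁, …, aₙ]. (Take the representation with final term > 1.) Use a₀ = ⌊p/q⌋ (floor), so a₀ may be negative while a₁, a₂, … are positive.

[-7; 1, 4, 2, 1, 3]

-365 = -7·59 + 48
59 = 1·48 + 11
48 = 4·11 + 4
11 = 2·4 + 3
4 = 1·3 + 1
3 = 3·1 + 0  (stop)
So -365/59 = [-7; 1, 4, 2, 1, 3].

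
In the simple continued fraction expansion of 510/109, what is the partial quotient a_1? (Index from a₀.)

1

510 = 4·109 + 74   →  a_0 = 4
109 = 1·74 + 35   →  a_1 = 1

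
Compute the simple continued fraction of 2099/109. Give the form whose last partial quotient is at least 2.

[19; 3, 1, 8, 3]

2099 = 19·109 + 28
109 = 3·28 + 25
28 = 1·25 + 3
25 = 8·3 + 1
3 = 3·1 + 0  (stop)
So 2099/109 = [19; 3, 1, 8, 3].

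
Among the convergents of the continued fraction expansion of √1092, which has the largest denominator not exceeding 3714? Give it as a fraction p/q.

48015/1453

√1092 = [33; 22, 66, …] (period length 2).
Convergents:
  p_0/q_0 = 33/1
  p_1/q_1 = 727/22
  p_2/q_2 = 48015/1453
  p_3/q_3 = 1057057/31988
q_2 = 1453 ≤ 3714 < 31988 = q_3, so the answer is 48015/1453.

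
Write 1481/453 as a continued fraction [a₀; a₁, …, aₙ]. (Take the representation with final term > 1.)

1481 = 3×453 + 122
453 = 3×122 + 87
122 = 1×87 + 35
87 = 2×35 + 17
35 = 2×17 + 1
17 = 17×1 + 0  (stop)
So 1481/453 = [3; 3, 1, 2, 2, 17].

[3; 3, 1, 2, 2, 17]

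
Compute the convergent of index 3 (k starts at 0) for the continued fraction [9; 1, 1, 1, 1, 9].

29/3

Using pₖ = aₖpₖ₋₁ + pₖ₋₂, qₖ = aₖqₖ₋₁ + qₖ₋₂ (with p₋₁=1, p₋₂=0, q₋₁=0, q₋₂=1):
  k=0: a=9, p=9, q=1
  k=1: a=1, p=10, q=1
  k=2: a=1, p=19, q=2
  k=3: a=1, p=29, q=3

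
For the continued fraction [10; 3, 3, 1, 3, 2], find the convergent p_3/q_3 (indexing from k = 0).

134/13

Using pₖ = aₖpₖ₋₁ + pₖ₋₂, qₖ = aₖqₖ₋₁ + qₖ₋₂ (with p₋₁=1, p₋₂=0, q₋₁=0, q₋₂=1):
  k=0: a=10, p=10, q=1
  k=1: a=3, p=31, q=3
  k=2: a=3, p=103, q=10
  k=3: a=1, p=134, q=13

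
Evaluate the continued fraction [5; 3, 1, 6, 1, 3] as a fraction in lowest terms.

Fold from the inside: start with 3/1.
  1 + 1/3 = 4/3
  6 + 3/4 = 27/4
  1 + 4/27 = 31/27
  3 + 27/31 = 120/31
  5 + 31/120 = 631/120

631/120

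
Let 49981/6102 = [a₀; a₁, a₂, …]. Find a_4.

1

49981 = 8·6102 + 1165   →  a_0 = 8
6102 = 5·1165 + 277   →  a_1 = 5
1165 = 4·277 + 57   →  a_2 = 4
277 = 4·57 + 49   →  a_3 = 4
57 = 1·49 + 8   →  a_4 = 1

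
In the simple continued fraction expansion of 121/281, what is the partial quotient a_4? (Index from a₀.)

121 = 0·281 + 121   →  a_0 = 0
281 = 2·121 + 39   →  a_1 = 2
121 = 3·39 + 4   →  a_2 = 3
39 = 9·4 + 3   →  a_3 = 9
4 = 1·3 + 1   →  a_4 = 1

1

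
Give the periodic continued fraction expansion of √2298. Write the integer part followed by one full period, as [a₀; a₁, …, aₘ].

[47; 1, 14, 1, 94]

a₀ = ⌊√2298⌋ = 47.
With m₀=0, d₀=1 and mₖ₊₁ = dₖaₖ − mₖ, dₖ₊₁ = (n − mₖ₊₁²)/dₖ, aₖ₊₁ = ⌊(a₀+mₖ₊₁)/dₖ₊₁⌋:
  k=1: m=47, d=89, a=1
  k=2: m=42, d=6, a=14
  k=3: m=42, d=89, a=1
  k=4: m=47, d=1, a=94
d=1 and a=2a₀=94 at k=4, so the next step gives (m, d) = (47, 89) again — its k=1 value — and the period has length 4.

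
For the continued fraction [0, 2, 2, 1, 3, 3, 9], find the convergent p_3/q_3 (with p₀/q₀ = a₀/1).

Using pₖ = aₖpₖ₋₁ + pₖ₋₂, qₖ = aₖqₖ₋₁ + qₖ₋₂ (with p₋₁=1, p₋₂=0, q₋₁=0, q₋₂=1):
  k=0: a=0, p=0, q=1
  k=1: a=2, p=1, q=2
  k=2: a=2, p=2, q=5
  k=3: a=1, p=3, q=7

3/7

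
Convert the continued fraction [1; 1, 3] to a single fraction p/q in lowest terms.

Using pₖ = aₖpₖ₋₁ + pₖ₋₂ and qₖ = aₖqₖ₋₁ + qₖ₋₂:
  k=0: a=1, p=1, q=1
  k=1: a=1, p=2, q=1
  k=2: a=3, p=7, q=4

7/4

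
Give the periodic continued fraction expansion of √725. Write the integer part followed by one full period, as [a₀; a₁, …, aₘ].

[26; 1, 12, 2, 12, 1, 52]

a₀ = ⌊√725⌋ = 26.
With m₀=0, d₀=1 and mₖ₊₁ = dₖaₖ − mₖ, dₖ₊₁ = (n − mₖ₊₁²)/dₖ, aₖ₊₁ = ⌊(a₀+mₖ₊₁)/dₖ₊₁⌋:
  k=1: m=26, d=49, a=1
  k=2: m=23, d=4, a=12
  k=3: m=25, d=25, a=2
  k=4: m=25, d=4, a=12
  k=5: m=23, d=49, a=1
  k=6: m=26, d=1, a=52
d=1 and a=2a₀=52 at k=6, so the next step gives (m, d) = (26, 49) again — its k=1 value — and the period has length 6.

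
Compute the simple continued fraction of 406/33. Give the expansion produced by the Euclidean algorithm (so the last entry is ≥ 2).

406 = 12×33 + 10
33 = 3×10 + 3
10 = 3×3 + 1
3 = 3×1 + 0  (stop)
So 406/33 = [12; 3, 3, 3].

[12; 3, 3, 3]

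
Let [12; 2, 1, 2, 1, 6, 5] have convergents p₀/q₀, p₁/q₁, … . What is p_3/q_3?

Using pₖ = aₖpₖ₋₁ + pₖ₋₂, qₖ = aₖqₖ₋₁ + qₖ₋₂ (with p₋₁=1, p₋₂=0, q₋₁=0, q₋₂=1):
  k=0: a=12, p=12, q=1
  k=1: a=2, p=25, q=2
  k=2: a=1, p=37, q=3
  k=3: a=2, p=99, q=8

99/8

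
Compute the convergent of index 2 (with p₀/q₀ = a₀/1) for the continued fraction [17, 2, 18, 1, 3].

647/37

Using pₖ = aₖpₖ₋₁ + pₖ₋₂, qₖ = aₖqₖ₋₁ + qₖ₋₂ (with p₋₁=1, p₋₂=0, q₋₁=0, q₋₂=1):
  k=0: a=17, p=17, q=1
  k=1: a=2, p=35, q=2
  k=2: a=18, p=647, q=37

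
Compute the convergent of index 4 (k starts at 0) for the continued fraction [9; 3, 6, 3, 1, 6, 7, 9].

Using pₖ = aₖpₖ₋₁ + pₖ₋₂, qₖ = aₖqₖ₋₁ + qₖ₋₂ (with p₋₁=1, p₋₂=0, q₋₁=0, q₋₂=1):
  k=0: a=9, p=9, q=1
  k=1: a=3, p=28, q=3
  k=2: a=6, p=177, q=19
  k=3: a=3, p=559, q=60
  k=4: a=1, p=736, q=79

736/79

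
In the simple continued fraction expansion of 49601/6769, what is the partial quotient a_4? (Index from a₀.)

2

49601 = 7·6769 + 2218   →  a_0 = 7
6769 = 3·2218 + 115   →  a_1 = 3
2218 = 19·115 + 33   →  a_2 = 19
115 = 3·33 + 16   →  a_3 = 3
33 = 2·16 + 1   →  a_4 = 2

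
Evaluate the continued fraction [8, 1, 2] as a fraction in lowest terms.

26/3

Using pₖ = aₖpₖ₋₁ + pₖ₋₂ and qₖ = aₖqₖ₋₁ + qₖ₋₂:
  k=0: a=8, p=8, q=1
  k=1: a=1, p=9, q=1
  k=2: a=2, p=26, q=3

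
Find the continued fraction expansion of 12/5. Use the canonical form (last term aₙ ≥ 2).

12 = 2*5 + 2
5 = 2*2 + 1
2 = 2*1 + 0  (stop)
So 12/5 = [2; 2, 2].

[2; 2, 2]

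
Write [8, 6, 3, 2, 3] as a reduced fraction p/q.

Fold from the inside: start with 3/1.
  2 + 1/3 = 7/3
  3 + 3/7 = 24/7
  6 + 7/24 = 151/24
  8 + 24/151 = 1232/151

1232/151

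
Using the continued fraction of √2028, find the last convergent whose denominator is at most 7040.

121635/2701

√2028 = [45; 30, 90, …] (period length 2).
Convergents:
  p_0/q_0 = 45/1
  p_1/q_1 = 1351/30
  p_2/q_2 = 121635/2701
  p_3/q_3 = 3650401/81060
q_2 = 2701 ≤ 7040 < 81060 = q_3, so the answer is 121635/2701.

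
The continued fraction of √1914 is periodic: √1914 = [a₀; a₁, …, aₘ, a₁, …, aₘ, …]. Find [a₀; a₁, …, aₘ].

[43; 1, 2, 1, 86]

a₀ = ⌊√1914⌋ = 43.
With m₀=0, d₀=1 and mₖ₊₁ = dₖaₖ − mₖ, dₖ₊₁ = (n − mₖ₊₁²)/dₖ, aₖ₊₁ = ⌊(a₀+mₖ₊₁)/dₖ₊₁⌋:
  k=1: m=43, d=65, a=1
  k=2: m=22, d=22, a=2
  k=3: m=22, d=65, a=1
  k=4: m=43, d=1, a=86
d=1 and a=2a₀=86 at k=4, so the next step gives (m, d) = (43, 65) again — its k=1 value — and the period has length 4.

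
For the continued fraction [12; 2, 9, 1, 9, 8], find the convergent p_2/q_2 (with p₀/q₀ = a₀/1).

Using pₖ = aₖpₖ₋₁ + pₖ₋₂, qₖ = aₖqₖ₋₁ + qₖ₋₂ (with p₋₁=1, p₋₂=0, q₋₁=0, q₋₂=1):
  k=0: a=12, p=12, q=1
  k=1: a=2, p=25, q=2
  k=2: a=9, p=237, q=19

237/19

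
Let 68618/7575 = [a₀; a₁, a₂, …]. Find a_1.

68618 = 9·7575 + 443   →  a_0 = 9
7575 = 17·443 + 44   →  a_1 = 17

17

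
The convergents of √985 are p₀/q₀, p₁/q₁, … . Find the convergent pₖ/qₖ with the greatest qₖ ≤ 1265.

√985 = [31; 2, 1, 1, 2, 62, …] (period length 5).
Convergents:
  p_0/q_0 = 31/1
  p_1/q_1 = 63/2
  p_2/q_2 = 94/3
  p_3/q_3 = 157/5
  p_4/q_4 = 408/13
  p_5/q_5 = 25453/811
  p_6/q_6 = 51314/1635
q_5 = 811 ≤ 1265 < 1635 = q_6, so the answer is 25453/811.

25453/811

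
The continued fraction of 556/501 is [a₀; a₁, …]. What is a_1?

9

556 = 1·501 + 55   →  a_0 = 1
501 = 9·55 + 6   →  a_1 = 9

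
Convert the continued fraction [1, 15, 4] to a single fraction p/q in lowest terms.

Using pₖ = aₖpₖ₋₁ + pₖ₋₂ and qₖ = aₖqₖ₋₁ + qₖ₋₂:
  k=0: a=1, p=1, q=1
  k=1: a=15, p=16, q=15
  k=2: a=4, p=65, q=61

65/61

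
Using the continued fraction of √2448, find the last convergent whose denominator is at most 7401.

√2448 = [49; 2, 10, 2, 98, …] (period length 4).
Convergents:
  p_0/q_0 = 49/1
  p_1/q_1 = 99/2
  p_2/q_2 = 1039/21
  p_3/q_3 = 2177/44
  p_4/q_4 = 214385/4333
  p_5/q_5 = 430947/8710
q_4 = 4333 ≤ 7401 < 8710 = q_5, so the answer is 214385/4333.

214385/4333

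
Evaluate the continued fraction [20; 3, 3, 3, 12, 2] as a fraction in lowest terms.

Fold from the inside: start with 2/1.
  12 + 1/2 = 25/2
  3 + 2/25 = 77/25
  3 + 25/77 = 256/77
  3 + 77/256 = 845/256
  20 + 256/845 = 17156/845

17156/845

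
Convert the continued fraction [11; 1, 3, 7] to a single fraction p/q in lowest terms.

Fold from the inside: start with 7/1.
  3 + 1/7 = 22/7
  1 + 7/22 = 29/22
  11 + 22/29 = 341/29

341/29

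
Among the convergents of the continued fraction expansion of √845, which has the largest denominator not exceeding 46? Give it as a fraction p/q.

843/29

√845 = [29; 14, 1, 1, 14, 58, …] (period length 5).
Convergents:
  p_0/q_0 = 29/1
  p_1/q_1 = 407/14
  p_2/q_2 = 436/15
  p_3/q_3 = 843/29
  p_4/q_4 = 12238/421
q_3 = 29 ≤ 46 < 421 = q_4, so the answer is 843/29.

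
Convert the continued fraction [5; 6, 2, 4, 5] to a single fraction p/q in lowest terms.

Using pₖ = aₖpₖ₋₁ + pₖ₋₂ and qₖ = aₖqₖ₋₁ + qₖ₋₂:
  k=0: a=5, p=5, q=1
  k=1: a=6, p=31, q=6
  k=2: a=2, p=67, q=13
  k=3: a=4, p=299, q=58
  k=4: a=5, p=1562, q=303

1562/303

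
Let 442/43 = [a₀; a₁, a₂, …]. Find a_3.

1

442 = 10·43 + 12   →  a_0 = 10
43 = 3·12 + 7   →  a_1 = 3
12 = 1·7 + 5   →  a_2 = 1
7 = 1·5 + 2   →  a_3 = 1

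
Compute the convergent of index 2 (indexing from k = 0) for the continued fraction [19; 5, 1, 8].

115/6

Using pₖ = aₖpₖ₋₁ + pₖ₋₂, qₖ = aₖqₖ₋₁ + qₖ₋₂ (with p₋₁=1, p₋₂=0, q₋₁=0, q₋₂=1):
  k=0: a=19, p=19, q=1
  k=1: a=5, p=96, q=5
  k=2: a=1, p=115, q=6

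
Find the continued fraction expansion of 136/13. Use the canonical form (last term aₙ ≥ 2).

136 = 10×13 + 6
13 = 2×6 + 1
6 = 6×1 + 0  (stop)
So 136/13 = [10; 2, 6].

[10; 2, 6]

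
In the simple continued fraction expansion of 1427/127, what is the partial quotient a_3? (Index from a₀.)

1427 = 11·127 + 30   →  a_0 = 11
127 = 4·30 + 7   →  a_1 = 4
30 = 4·7 + 2   →  a_2 = 4
7 = 3·2 + 1   →  a_3 = 3

3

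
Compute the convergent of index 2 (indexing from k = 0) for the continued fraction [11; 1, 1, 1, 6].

Using pₖ = aₖpₖ₋₁ + pₖ₋₂, qₖ = aₖqₖ₋₁ + qₖ₋₂ (with p₋₁=1, p₋₂=0, q₋₁=0, q₋₂=1):
  k=0: a=11, p=11, q=1
  k=1: a=1, p=12, q=1
  k=2: a=1, p=23, q=2

23/2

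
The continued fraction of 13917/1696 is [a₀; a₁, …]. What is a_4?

8

13917 = 8·1696 + 349   →  a_0 = 8
1696 = 4·349 + 300   →  a_1 = 4
349 = 1·300 + 49   →  a_2 = 1
300 = 6·49 + 6   →  a_3 = 6
49 = 8·6 + 1   →  a_4 = 8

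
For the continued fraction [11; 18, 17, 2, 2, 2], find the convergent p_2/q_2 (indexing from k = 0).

3394/307

Using pₖ = aₖpₖ₋₁ + pₖ₋₂, qₖ = aₖqₖ₋₁ + qₖ₋₂ (with p₋₁=1, p₋₂=0, q₋₁=0, q₋₂=1):
  k=0: a=11, p=11, q=1
  k=1: a=18, p=199, q=18
  k=2: a=17, p=3394, q=307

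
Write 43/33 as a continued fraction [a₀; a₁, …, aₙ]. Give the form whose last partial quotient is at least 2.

[1; 3, 3, 3]

43 = 1·33 + 10
33 = 3·10 + 3
10 = 3·3 + 1
3 = 3·1 + 0  (stop)
So 43/33 = [1; 3, 3, 3].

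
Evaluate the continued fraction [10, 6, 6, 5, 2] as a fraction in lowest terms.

4258/419

Fold from the inside: start with 2/1.
  5 + 1/2 = 11/2
  6 + 2/11 = 68/11
  6 + 11/68 = 419/68
  10 + 68/419 = 4258/419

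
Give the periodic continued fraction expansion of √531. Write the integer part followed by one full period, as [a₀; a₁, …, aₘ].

a₀ = ⌊√531⌋ = 23.
With m₀=0, d₀=1 and mₖ₊₁ = dₖaₖ − mₖ, dₖ₊₁ = (n − mₖ₊₁²)/dₖ, aₖ₊₁ = ⌊(a₀+mₖ₊₁)/dₖ₊₁⌋:
  k=1: m=23, d=2, a=23
  k=2: m=23, d=1, a=46
d=1 and a=2a₀=46 at k=2, so the next step gives (m, d) = (23, 2) again — its k=1 value — and the period has length 2.

[23; 23, 46]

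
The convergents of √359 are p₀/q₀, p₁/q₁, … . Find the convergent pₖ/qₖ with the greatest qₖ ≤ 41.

360/19

√359 = [18; 1, 17, 1, 36, …] (period length 4).
Convergents:
  p_0/q_0 = 18/1
  p_1/q_1 = 19/1
  p_2/q_2 = 341/18
  p_3/q_3 = 360/19
  p_4/q_4 = 13301/702
q_3 = 19 ≤ 41 < 702 = q_4, so the answer is 360/19.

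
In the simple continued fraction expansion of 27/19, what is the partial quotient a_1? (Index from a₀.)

27 = 1·19 + 8   →  a_0 = 1
19 = 2·8 + 3   →  a_1 = 2

2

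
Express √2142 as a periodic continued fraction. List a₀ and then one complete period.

a₀ = ⌊√2142⌋ = 46.

[46; 3, 1, 1, 4, 1, 1, 3, 92]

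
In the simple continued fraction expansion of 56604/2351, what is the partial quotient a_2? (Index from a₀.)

16

56604 = 24·2351 + 180   →  a_0 = 24
2351 = 13·180 + 11   →  a_1 = 13
180 = 16·11 + 4   →  a_2 = 16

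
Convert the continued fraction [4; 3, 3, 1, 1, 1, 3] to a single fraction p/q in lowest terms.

Using pₖ = aₖpₖ₋₁ + pₖ₋₂ and qₖ = aₖqₖ₋₁ + qₖ₋₂:
  k=0: a=4, p=4, q=1
  k=1: a=3, p=13, q=3
  k=2: a=3, p=43, q=10
  k=3: a=1, p=56, q=13
  k=4: a=1, p=99, q=23
  k=5: a=1, p=155, q=36
  k=6: a=3, p=564, q=131

564/131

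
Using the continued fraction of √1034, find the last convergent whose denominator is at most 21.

418/13

√1034 = [32; 6, 2, 2, 2, 6, 64, …] (period length 6).
Convergents:
  p_0/q_0 = 32/1
  p_1/q_1 = 193/6
  p_2/q_2 = 418/13
  p_3/q_3 = 1029/32
q_2 = 13 ≤ 21 < 32 = q_3, so the answer is 418/13.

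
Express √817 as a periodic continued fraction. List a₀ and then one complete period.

[28; 1, 1, 2, 1, 1, 56]

a₀ = ⌊√817⌋ = 28.
With m₀=0, d₀=1 and mₖ₊₁ = dₖaₖ − mₖ, dₖ₊₁ = (n − mₖ₊₁²)/dₖ, aₖ₊₁ = ⌊(a₀+mₖ₊₁)/dₖ₊₁⌋:
  k=1: m=28, d=33, a=1
  k=2: m=5, d=24, a=1
  k=3: m=19, d=19, a=2
  k=4: m=19, d=24, a=1
  k=5: m=5, d=33, a=1
  k=6: m=28, d=1, a=56
d=1 and a=2a₀=56 at k=6, so the next step gives (m, d) = (28, 33) again — its k=1 value — and the period has length 6.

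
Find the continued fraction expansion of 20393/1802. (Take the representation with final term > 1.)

20393 = 11*1802 + 571
1802 = 3*571 + 89
571 = 6*89 + 37
89 = 2*37 + 15
37 = 2*15 + 7
15 = 2*7 + 1
7 = 7*1 + 0  (stop)
So 20393/1802 = [11; 3, 6, 2, 2, 2, 7].

[11; 3, 6, 2, 2, 2, 7]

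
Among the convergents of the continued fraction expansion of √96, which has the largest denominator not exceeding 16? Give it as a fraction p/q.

49/5

√96 = [9; 1, 3, 1, 18, …] (period length 4).
Convergents:
  p_0/q_0 = 9/1
  p_1/q_1 = 10/1
  p_2/q_2 = 39/4
  p_3/q_3 = 49/5
  p_4/q_4 = 921/94
q_3 = 5 ≤ 16 < 94 = q_4, so the answer is 49/5.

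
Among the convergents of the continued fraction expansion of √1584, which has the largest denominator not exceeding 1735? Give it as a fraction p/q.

63321/1591

√1584 = [39; 1, 3, 1, 78, …] (period length 4).
Convergents:
  p_0/q_0 = 39/1
  p_1/q_1 = 40/1
  p_2/q_2 = 159/4
  p_3/q_3 = 199/5
  p_4/q_4 = 15681/394
  p_5/q_5 = 15880/399
  p_6/q_6 = 63321/1591
  p_7/q_7 = 79201/1990
q_6 = 1591 ≤ 1735 < 1990 = q_7, so the answer is 63321/1591.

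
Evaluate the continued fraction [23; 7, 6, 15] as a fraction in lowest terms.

Using pₖ = aₖpₖ₋₁ + pₖ₋₂ and qₖ = aₖqₖ₋₁ + qₖ₋₂:
  k=0: a=23, p=23, q=1
  k=1: a=7, p=162, q=7
  k=2: a=6, p=995, q=43
  k=3: a=15, p=15087, q=652

15087/652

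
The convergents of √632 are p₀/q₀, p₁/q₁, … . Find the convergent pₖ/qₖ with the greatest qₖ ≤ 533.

√632 = [25; 7, 6, 7, 50, …] (period length 4).
Convergents:
  p_0/q_0 = 25/1
  p_1/q_1 = 176/7
  p_2/q_2 = 1081/43
  p_3/q_3 = 7743/308
  p_4/q_4 = 388231/15443
q_3 = 308 ≤ 533 < 15443 = q_4, so the answer is 7743/308.

7743/308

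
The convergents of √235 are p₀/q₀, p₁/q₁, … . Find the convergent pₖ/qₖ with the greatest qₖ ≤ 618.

4231/276

√235 = [15; 3, 30, …] (period length 2).
Convergents:
  p_0/q_0 = 15/1
  p_1/q_1 = 46/3
  p_2/q_2 = 1395/91
  p_3/q_3 = 4231/276
  p_4/q_4 = 128325/8371
q_3 = 276 ≤ 618 < 8371 = q_4, so the answer is 4231/276.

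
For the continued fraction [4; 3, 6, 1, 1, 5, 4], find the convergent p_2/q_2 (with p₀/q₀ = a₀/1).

82/19

Using pₖ = aₖpₖ₋₁ + pₖ₋₂, qₖ = aₖqₖ₋₁ + qₖ₋₂ (with p₋₁=1, p₋₂=0, q₋₁=0, q₋₂=1):
  k=0: a=4, p=4, q=1
  k=1: a=3, p=13, q=3
  k=2: a=6, p=82, q=19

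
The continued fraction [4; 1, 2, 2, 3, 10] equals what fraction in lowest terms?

Fold from the inside: start with 10/1.
  3 + 1/10 = 31/10
  2 + 10/31 = 72/31
  2 + 31/72 = 175/72
  1 + 72/175 = 247/175
  4 + 175/247 = 1163/247

1163/247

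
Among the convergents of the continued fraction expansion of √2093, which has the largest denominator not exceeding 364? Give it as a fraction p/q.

√2093 = [45; 1, 2, 1, 90, …] (period length 4).
Convergents:
  p_0/q_0 = 45/1
  p_1/q_1 = 46/1
  p_2/q_2 = 137/3
  p_3/q_3 = 183/4
  p_4/q_4 = 16607/363
  p_5/q_5 = 16790/367
q_4 = 363 ≤ 364 < 367 = q_5, so the answer is 16607/363.

16607/363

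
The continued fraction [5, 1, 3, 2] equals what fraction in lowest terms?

52/9

Fold from the inside: start with 2/1.
  3 + 1/2 = 7/2
  1 + 2/7 = 9/7
  5 + 7/9 = 52/9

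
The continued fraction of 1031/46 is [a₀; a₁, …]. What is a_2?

2

1031 = 22·46 + 19   →  a_0 = 22
46 = 2·19 + 8   →  a_1 = 2
19 = 2·8 + 3   →  a_2 = 2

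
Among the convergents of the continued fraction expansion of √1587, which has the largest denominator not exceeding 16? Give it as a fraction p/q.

√1587 = [39; 1, 5, 7, 13, 7, 5, 1, 78, …] (period length 8).
Convergents:
  p_0/q_0 = 39/1
  p_1/q_1 = 40/1
  p_2/q_2 = 239/6
  p_3/q_3 = 1713/43
q_2 = 6 ≤ 16 < 43 = q_3, so the answer is 239/6.

239/6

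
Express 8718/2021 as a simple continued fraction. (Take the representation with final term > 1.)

[4; 3, 5, 3, 19, 2]

8718 = 4×2021 + 634
2021 = 3×634 + 119
634 = 5×119 + 39
119 = 3×39 + 2
39 = 19×2 + 1
2 = 2×1 + 0  (stop)
So 8718/2021 = [4; 3, 5, 3, 19, 2].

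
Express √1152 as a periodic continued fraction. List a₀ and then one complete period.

[33; 1, 15, 1, 66]

a₀ = ⌊√1152⌋ = 33.
With m₀=0, d₀=1 and mₖ₊₁ = dₖaₖ − mₖ, dₖ₊₁ = (n − mₖ₊₁²)/dₖ, aₖ₊₁ = ⌊(a₀+mₖ₊₁)/dₖ₊₁⌋:
  k=1: m=33, d=63, a=1
  k=2: m=30, d=4, a=15
  k=3: m=30, d=63, a=1
  k=4: m=33, d=1, a=66
d=1 and a=2a₀=66 at k=4, so the next step gives (m, d) = (33, 63) again — its k=1 value — and the period has length 4.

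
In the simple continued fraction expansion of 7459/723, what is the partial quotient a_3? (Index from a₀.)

2

7459 = 10·723 + 229   →  a_0 = 10
723 = 3·229 + 36   →  a_1 = 3
229 = 6·36 + 13   →  a_2 = 6
36 = 2·13 + 10   →  a_3 = 2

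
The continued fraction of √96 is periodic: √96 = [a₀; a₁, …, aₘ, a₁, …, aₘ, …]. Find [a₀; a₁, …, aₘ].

a₀ = ⌊√96⌋ = 9.

[9; 1, 3, 1, 18]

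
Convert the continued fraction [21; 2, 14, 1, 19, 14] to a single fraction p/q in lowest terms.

Fold from the inside: start with 14/1.
  19 + 1/14 = 267/14
  1 + 14/267 = 281/267
  14 + 267/281 = 4201/281
  2 + 281/4201 = 8683/4201
  21 + 4201/8683 = 186544/8683

186544/8683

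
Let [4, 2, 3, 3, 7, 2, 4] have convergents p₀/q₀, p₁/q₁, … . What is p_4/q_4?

745/168

Using pₖ = aₖpₖ₋₁ + pₖ₋₂, qₖ = aₖqₖ₋₁ + qₖ₋₂ (with p₋₁=1, p₋₂=0, q₋₁=0, q₋₂=1):
  k=0: a=4, p=4, q=1
  k=1: a=2, p=9, q=2
  k=2: a=3, p=31, q=7
  k=3: a=3, p=102, q=23
  k=4: a=7, p=745, q=168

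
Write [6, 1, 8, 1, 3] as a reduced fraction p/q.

Fold from the inside: start with 3/1.
  1 + 1/3 = 4/3
  8 + 3/4 = 35/4
  1 + 4/35 = 39/35
  6 + 35/39 = 269/39

269/39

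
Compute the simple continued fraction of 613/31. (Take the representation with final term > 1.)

[19; 1, 3, 2, 3]

613 = 19*31 + 24
31 = 1*24 + 7
24 = 3*7 + 3
7 = 2*3 + 1
3 = 3*1 + 0  (stop)
So 613/31 = [19; 1, 3, 2, 3].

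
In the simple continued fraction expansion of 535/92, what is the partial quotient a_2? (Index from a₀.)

4

535 = 5·92 + 75   →  a_0 = 5
92 = 1·75 + 17   →  a_1 = 1
75 = 4·17 + 7   →  a_2 = 4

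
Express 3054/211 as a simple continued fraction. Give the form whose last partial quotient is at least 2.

[14; 2, 9, 11]

3054 = 14*211 + 100
211 = 2*100 + 11
100 = 9*11 + 1
11 = 11*1 + 0  (stop)
So 3054/211 = [14; 2, 9, 11].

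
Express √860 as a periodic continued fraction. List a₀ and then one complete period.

[29; 3, 14, 3, 58]

a₀ = ⌊√860⌋ = 29.
With m₀=0, d₀=1 and mₖ₊₁ = dₖaₖ − mₖ, dₖ₊₁ = (n − mₖ₊₁²)/dₖ, aₖ₊₁ = ⌊(a₀+mₖ₊₁)/dₖ₊₁⌋:
  k=1: m=29, d=19, a=3
  k=2: m=28, d=4, a=14
  k=3: m=28, d=19, a=3
  k=4: m=29, d=1, a=58
d=1 and a=2a₀=58 at k=4, so the next step gives (m, d) = (29, 19) again — its k=1 value — and the period has length 4.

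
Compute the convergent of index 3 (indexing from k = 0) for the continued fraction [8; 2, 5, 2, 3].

Using pₖ = aₖpₖ₋₁ + pₖ₋₂, qₖ = aₖqₖ₋₁ + qₖ₋₂ (with p₋₁=1, p₋₂=0, q₋₁=0, q₋₂=1):
  k=0: a=8, p=8, q=1
  k=1: a=2, p=17, q=2
  k=2: a=5, p=93, q=11
  k=3: a=2, p=203, q=24

203/24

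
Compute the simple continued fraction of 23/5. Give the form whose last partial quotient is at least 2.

[4; 1, 1, 2]

23 = 4·5 + 3
5 = 1·3 + 2
3 = 1·2 + 1
2 = 2·1 + 0  (stop)
So 23/5 = [4; 1, 1, 2].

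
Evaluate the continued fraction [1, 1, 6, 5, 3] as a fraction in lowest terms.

Fold from the inside: start with 3/1.
  5 + 1/3 = 16/3
  6 + 3/16 = 99/16
  1 + 16/99 = 115/99
  1 + 99/115 = 214/115

214/115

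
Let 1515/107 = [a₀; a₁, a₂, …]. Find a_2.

1515 = 14·107 + 17   →  a_0 = 14
107 = 6·17 + 5   →  a_1 = 6
17 = 3·5 + 2   →  a_2 = 3

3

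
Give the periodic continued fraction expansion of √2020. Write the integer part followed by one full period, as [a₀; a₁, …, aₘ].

a₀ = ⌊√2020⌋ = 44.

[44; 1, 16, 1, 88]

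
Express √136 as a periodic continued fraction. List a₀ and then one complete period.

[11; 1, 1, 1, 22]

a₀ = ⌊√136⌋ = 11.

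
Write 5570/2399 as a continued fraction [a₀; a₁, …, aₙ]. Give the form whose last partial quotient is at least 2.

[2; 3, 9, 3, 3, 8]

5570 = 2·2399 + 772
2399 = 3·772 + 83
772 = 9·83 + 25
83 = 3·25 + 8
25 = 3·8 + 1
8 = 8·1 + 0  (stop)
So 5570/2399 = [2; 3, 9, 3, 3, 8].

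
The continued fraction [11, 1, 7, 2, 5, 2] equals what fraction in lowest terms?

Fold from the inside: start with 2/1.
  5 + 1/2 = 11/2
  2 + 2/11 = 24/11
  7 + 11/24 = 179/24
  1 + 24/179 = 203/179
  11 + 179/203 = 2412/203

2412/203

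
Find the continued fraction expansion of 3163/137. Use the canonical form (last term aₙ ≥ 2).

[23; 11, 2, 2, 2]

3163 = 23×137 + 12
137 = 11×12 + 5
12 = 2×5 + 2
5 = 2×2 + 1
2 = 2×1 + 0  (stop)
So 3163/137 = [23; 11, 2, 2, 2].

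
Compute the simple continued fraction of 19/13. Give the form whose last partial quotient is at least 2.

19 = 1*13 + 6
13 = 2*6 + 1
6 = 6*1 + 0  (stop)
So 19/13 = [1; 2, 6].

[1; 2, 6]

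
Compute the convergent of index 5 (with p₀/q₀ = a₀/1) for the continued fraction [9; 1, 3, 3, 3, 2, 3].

967/99

Using pₖ = aₖpₖ₋₁ + pₖ₋₂, qₖ = aₖqₖ₋₁ + qₖ₋₂ (with p₋₁=1, p₋₂=0, q₋₁=0, q₋₂=1):
  k=0: a=9, p=9, q=1
  k=1: a=1, p=10, q=1
  k=2: a=3, p=39, q=4
  k=3: a=3, p=127, q=13
  k=4: a=3, p=420, q=43
  k=5: a=2, p=967, q=99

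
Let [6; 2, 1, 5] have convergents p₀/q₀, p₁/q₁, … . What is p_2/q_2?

19/3

Using pₖ = aₖpₖ₋₁ + pₖ₋₂, qₖ = aₖqₖ₋₁ + qₖ₋₂ (with p₋₁=1, p₋₂=0, q₋₁=0, q₋₂=1):
  k=0: a=6, p=6, q=1
  k=1: a=2, p=13, q=2
  k=2: a=1, p=19, q=3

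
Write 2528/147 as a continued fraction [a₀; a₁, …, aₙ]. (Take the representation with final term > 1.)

2528 = 17·147 + 29
147 = 5·29 + 2
29 = 14·2 + 1
2 = 2·1 + 0  (stop)
So 2528/147 = [17; 5, 14, 2].

[17; 5, 14, 2]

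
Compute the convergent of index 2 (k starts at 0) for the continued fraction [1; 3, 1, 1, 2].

5/4

Using pₖ = aₖpₖ₋₁ + pₖ₋₂, qₖ = aₖqₖ₋₁ + qₖ₋₂ (with p₋₁=1, p₋₂=0, q₋₁=0, q₋₂=1):
  k=0: a=1, p=1, q=1
  k=1: a=3, p=4, q=3
  k=2: a=1, p=5, q=4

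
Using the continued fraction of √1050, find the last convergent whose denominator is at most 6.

√1050 = [32; 2, 2, 10, 2, 2, 64, …] (period length 6).
Convergents:
  p_0/q_0 = 32/1
  p_1/q_1 = 65/2
  p_2/q_2 = 162/5
  p_3/q_3 = 1685/52
q_2 = 5 ≤ 6 < 52 = q_3, so the answer is 162/5.

162/5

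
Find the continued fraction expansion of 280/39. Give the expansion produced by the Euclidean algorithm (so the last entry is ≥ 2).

280 = 7*39 + 7
39 = 5*7 + 4
7 = 1*4 + 3
4 = 1*3 + 1
3 = 3*1 + 0  (stop)
So 280/39 = [7; 5, 1, 1, 3].

[7; 5, 1, 1, 3]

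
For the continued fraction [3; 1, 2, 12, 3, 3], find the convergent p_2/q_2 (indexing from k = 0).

11/3

Using pₖ = aₖpₖ₋₁ + pₖ₋₂, qₖ = aₖqₖ₋₁ + qₖ₋₂ (with p₋₁=1, p₋₂=0, q₋₁=0, q₋₂=1):
  k=0: a=3, p=3, q=1
  k=1: a=1, p=4, q=1
  k=2: a=2, p=11, q=3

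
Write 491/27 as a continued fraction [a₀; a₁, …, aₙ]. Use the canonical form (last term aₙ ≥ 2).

491 = 18*27 + 5
27 = 5*5 + 2
5 = 2*2 + 1
2 = 2*1 + 0  (stop)
So 491/27 = [18; 5, 2, 2].

[18; 5, 2, 2]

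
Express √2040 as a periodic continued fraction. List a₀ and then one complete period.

[45; 6, 90]

a₀ = ⌊√2040⌋ = 45.
With m₀=0, d₀=1 and mₖ₊₁ = dₖaₖ − mₖ, dₖ₊₁ = (n − mₖ₊₁²)/dₖ, aₖ₊₁ = ⌊(a₀+mₖ₊₁)/dₖ₊₁⌋:
  k=1: m=45, d=15, a=6
  k=2: m=45, d=1, a=90
d=1 and a=2a₀=90 at k=2, so the next step gives (m, d) = (45, 15) again — its k=1 value — and the period has length 2.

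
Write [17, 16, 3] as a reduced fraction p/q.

836/49

Fold from the inside: start with 3/1.
  16 + 1/3 = 49/3
  17 + 3/49 = 836/49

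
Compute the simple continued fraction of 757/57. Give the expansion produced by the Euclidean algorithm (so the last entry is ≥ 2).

757 = 13*57 + 16
57 = 3*16 + 9
16 = 1*9 + 7
9 = 1*7 + 2
7 = 3*2 + 1
2 = 2*1 + 0  (stop)
So 757/57 = [13; 3, 1, 1, 3, 2].

[13; 3, 1, 1, 3, 2]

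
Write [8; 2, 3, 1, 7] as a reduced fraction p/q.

Using pₖ = aₖpₖ₋₁ + pₖ₋₂ and qₖ = aₖqₖ₋₁ + qₖ₋₂:
  k=0: a=8, p=8, q=1
  k=1: a=2, p=17, q=2
  k=2: a=3, p=59, q=7
  k=3: a=1, p=76, q=9
  k=4: a=7, p=591, q=70

591/70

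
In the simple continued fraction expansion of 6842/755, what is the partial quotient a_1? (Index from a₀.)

16

6842 = 9·755 + 47   →  a_0 = 9
755 = 16·47 + 3   →  a_1 = 16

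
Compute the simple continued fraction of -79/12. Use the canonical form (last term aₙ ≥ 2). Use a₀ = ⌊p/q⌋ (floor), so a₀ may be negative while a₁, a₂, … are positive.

-79 = -7·12 + 5
12 = 2·5 + 2
5 = 2·2 + 1
2 = 2·1 + 0  (stop)
So -79/12 = [-7; 2, 2, 2].

[-7; 2, 2, 2]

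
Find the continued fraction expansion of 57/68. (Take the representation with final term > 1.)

57 = 0*68 + 57
68 = 1*57 + 11
57 = 5*11 + 2
11 = 5*2 + 1
2 = 2*1 + 0  (stop)
So 57/68 = [0; 1, 5, 5, 2].

[0; 1, 5, 5, 2]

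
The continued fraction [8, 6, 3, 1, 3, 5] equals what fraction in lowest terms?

4039/495

Using pₖ = aₖpₖ₋₁ + pₖ₋₂ and qₖ = aₖqₖ₋₁ + qₖ₋₂:
  k=0: a=8, p=8, q=1
  k=1: a=6, p=49, q=6
  k=2: a=3, p=155, q=19
  k=3: a=1, p=204, q=25
  k=4: a=3, p=767, q=94
  k=5: a=5, p=4039, q=495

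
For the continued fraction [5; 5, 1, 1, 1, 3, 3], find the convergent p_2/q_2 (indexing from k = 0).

Using pₖ = aₖpₖ₋₁ + pₖ₋₂, qₖ = aₖqₖ₋₁ + qₖ₋₂ (with p₋₁=1, p₋₂=0, q₋₁=0, q₋₂=1):
  k=0: a=5, p=5, q=1
  k=1: a=5, p=26, q=5
  k=2: a=1, p=31, q=6

31/6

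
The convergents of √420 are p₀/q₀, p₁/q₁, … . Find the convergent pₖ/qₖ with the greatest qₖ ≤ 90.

√420 = [20; 2, 40, …] (period length 2).
Convergents:
  p_0/q_0 = 20/1
  p_1/q_1 = 41/2
  p_2/q_2 = 1660/81
  p_3/q_3 = 3361/164
q_2 = 81 ≤ 90 < 164 = q_3, so the answer is 1660/81.

1660/81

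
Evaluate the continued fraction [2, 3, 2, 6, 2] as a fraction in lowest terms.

Fold from the inside: start with 2/1.
  6 + 1/2 = 13/2
  2 + 2/13 = 28/13
  3 + 13/28 = 97/28
  2 + 28/97 = 222/97

222/97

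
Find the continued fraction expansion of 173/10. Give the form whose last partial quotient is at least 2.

173 = 17·10 + 3
10 = 3·3 + 1
3 = 3·1 + 0  (stop)
So 173/10 = [17; 3, 3].

[17; 3, 3]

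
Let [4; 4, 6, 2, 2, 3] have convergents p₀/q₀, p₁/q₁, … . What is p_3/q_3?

Using pₖ = aₖpₖ₋₁ + pₖ₋₂, qₖ = aₖqₖ₋₁ + qₖ₋₂ (with p₋₁=1, p₋₂=0, q₋₁=0, q₋₂=1):
  k=0: a=4, p=4, q=1
  k=1: a=4, p=17, q=4
  k=2: a=6, p=106, q=25
  k=3: a=2, p=229, q=54

229/54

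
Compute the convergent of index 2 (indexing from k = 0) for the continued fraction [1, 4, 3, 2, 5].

16/13

Using pₖ = aₖpₖ₋₁ + pₖ₋₂, qₖ = aₖqₖ₋₁ + qₖ₋₂ (with p₋₁=1, p₋₂=0, q₋₁=0, q₋₂=1):
  k=0: a=1, p=1, q=1
  k=1: a=4, p=5, q=4
  k=2: a=3, p=16, q=13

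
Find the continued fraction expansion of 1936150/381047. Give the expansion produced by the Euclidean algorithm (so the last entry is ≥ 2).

1936150 = 5*381047 + 30915
381047 = 12*30915 + 10067
30915 = 3*10067 + 714
10067 = 14*714 + 71
714 = 10*71 + 4
71 = 17*4 + 3
4 = 1*3 + 1
3 = 3*1 + 0  (stop)
So 1936150/381047 = [5; 12, 3, 14, 10, 17, 1, 3].

[5; 12, 3, 14, 10, 17, 1, 3]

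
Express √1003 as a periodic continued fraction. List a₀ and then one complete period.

[31; 1, 2, 31, 2, 1, 62]

a₀ = ⌊√1003⌋ = 31.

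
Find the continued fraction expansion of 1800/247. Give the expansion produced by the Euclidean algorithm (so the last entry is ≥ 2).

[7; 3, 2, 11, 3]

1800 = 7×247 + 71
247 = 3×71 + 34
71 = 2×34 + 3
34 = 11×3 + 1
3 = 3×1 + 0  (stop)
So 1800/247 = [7; 3, 2, 11, 3].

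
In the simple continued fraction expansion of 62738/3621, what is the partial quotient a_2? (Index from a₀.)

15

62738 = 17·3621 + 1181   →  a_0 = 17
3621 = 3·1181 + 78   →  a_1 = 3
1181 = 15·78 + 11   →  a_2 = 15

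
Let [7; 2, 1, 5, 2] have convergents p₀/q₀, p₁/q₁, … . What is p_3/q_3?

Using pₖ = aₖpₖ₋₁ + pₖ₋₂, qₖ = aₖqₖ₋₁ + qₖ₋₂ (with p₋₁=1, p₋₂=0, q₋₁=0, q₋₂=1):
  k=0: a=7, p=7, q=1
  k=1: a=2, p=15, q=2
  k=2: a=1, p=22, q=3
  k=3: a=5, p=125, q=17

125/17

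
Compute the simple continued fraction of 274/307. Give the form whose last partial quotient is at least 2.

274 = 0*307 + 274
307 = 1*274 + 33
274 = 8*33 + 10
33 = 3*10 + 3
10 = 3*3 + 1
3 = 3*1 + 0  (stop)
So 274/307 = [0; 1, 8, 3, 3, 3].

[0; 1, 8, 3, 3, 3]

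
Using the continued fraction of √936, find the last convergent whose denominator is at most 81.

2111/69

√936 = [30; 1, 1, 2, 6, 2, 1, 1, 60, …] (period length 8).
Convergents:
  p_0/q_0 = 30/1
  p_1/q_1 = 31/1
  p_2/q_2 = 61/2
  p_3/q_3 = 153/5
  p_4/q_4 = 979/32
  p_5/q_5 = 2111/69
  p_6/q_6 = 3090/101
q_5 = 69 ≤ 81 < 101 = q_6, so the answer is 2111/69.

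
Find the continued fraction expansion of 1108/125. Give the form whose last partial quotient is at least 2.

[8; 1, 6, 2, 1, 5]

1108 = 8×125 + 108
125 = 1×108 + 17
108 = 6×17 + 6
17 = 2×6 + 5
6 = 1×5 + 1
5 = 5×1 + 0  (stop)
So 1108/125 = [8; 1, 6, 2, 1, 5].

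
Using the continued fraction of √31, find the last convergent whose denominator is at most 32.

39/7

√31 = [5; 1, 1, 3, 5, 3, 1, 1, 10, …] (period length 8).
Convergents:
  p_0/q_0 = 5/1
  p_1/q_1 = 6/1
  p_2/q_2 = 11/2
  p_3/q_3 = 39/7
  p_4/q_4 = 206/37
q_3 = 7 ≤ 32 < 37 = q_4, so the answer is 39/7.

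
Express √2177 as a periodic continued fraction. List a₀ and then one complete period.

[46; 1, 1, 1, 12, 1, 1, 1, 92]

a₀ = ⌊√2177⌋ = 46.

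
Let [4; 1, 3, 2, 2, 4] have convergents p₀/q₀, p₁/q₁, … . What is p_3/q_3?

43/9

Using pₖ = aₖpₖ₋₁ + pₖ₋₂, qₖ = aₖqₖ₋₁ + qₖ₋₂ (with p₋₁=1, p₋₂=0, q₋₁=0, q₋₂=1):
  k=0: a=4, p=4, q=1
  k=1: a=1, p=5, q=1
  k=2: a=3, p=19, q=4
  k=3: a=2, p=43, q=9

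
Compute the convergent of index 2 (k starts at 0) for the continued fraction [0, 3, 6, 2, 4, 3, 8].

6/19

Using pₖ = aₖpₖ₋₁ + pₖ₋₂, qₖ = aₖqₖ₋₁ + qₖ₋₂ (with p₋₁=1, p₋₂=0, q₋₁=0, q₋₂=1):
  k=0: a=0, p=0, q=1
  k=1: a=3, p=1, q=3
  k=2: a=6, p=6, q=19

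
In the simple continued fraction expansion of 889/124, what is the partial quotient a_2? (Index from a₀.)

1

889 = 7·124 + 21   →  a_0 = 7
124 = 5·21 + 19   →  a_1 = 5
21 = 1·19 + 2   →  a_2 = 1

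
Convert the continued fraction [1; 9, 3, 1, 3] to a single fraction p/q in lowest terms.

Fold from the inside: start with 3/1.
  1 + 1/3 = 4/3
  3 + 3/4 = 15/4
  9 + 4/15 = 139/15
  1 + 15/139 = 154/139

154/139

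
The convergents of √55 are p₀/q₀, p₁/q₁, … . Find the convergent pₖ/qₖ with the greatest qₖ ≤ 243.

√55 = [7; 2, 2, 2, 14, …] (period length 4).
Convergents:
  p_0/q_0 = 7/1
  p_1/q_1 = 15/2
  p_2/q_2 = 37/5
  p_3/q_3 = 89/12
  p_4/q_4 = 1283/173
  p_5/q_5 = 2655/358
q_4 = 173 ≤ 243 < 358 = q_5, so the answer is 1283/173.

1283/173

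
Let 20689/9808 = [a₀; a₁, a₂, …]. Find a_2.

7

20689 = 2·9808 + 1073   →  a_0 = 2
9808 = 9·1073 + 151   →  a_1 = 9
1073 = 7·151 + 16   →  a_2 = 7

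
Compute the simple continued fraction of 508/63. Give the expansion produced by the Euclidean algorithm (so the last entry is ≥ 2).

508 = 8×63 + 4
63 = 15×4 + 3
4 = 1×3 + 1
3 = 3×1 + 0  (stop)
So 508/63 = [8; 15, 1, 3].

[8; 15, 1, 3]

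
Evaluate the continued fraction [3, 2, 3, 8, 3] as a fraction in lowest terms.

621/181

Using pₖ = aₖpₖ₋₁ + pₖ₋₂ and qₖ = aₖqₖ₋₁ + qₖ₋₂:
  k=0: a=3, p=3, q=1
  k=1: a=2, p=7, q=2
  k=2: a=3, p=24, q=7
  k=3: a=8, p=199, q=58
  k=4: a=3, p=621, q=181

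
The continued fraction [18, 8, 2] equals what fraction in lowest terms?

308/17

Fold from the inside: start with 2/1.
  8 + 1/2 = 17/2
  18 + 2/17 = 308/17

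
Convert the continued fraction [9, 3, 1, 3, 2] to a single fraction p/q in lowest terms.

Fold from the inside: start with 2/1.
  3 + 1/2 = 7/2
  1 + 2/7 = 9/7
  3 + 7/9 = 34/9
  9 + 9/34 = 315/34

315/34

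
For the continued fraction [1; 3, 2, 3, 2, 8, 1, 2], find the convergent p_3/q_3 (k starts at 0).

Using pₖ = aₖpₖ₋₁ + pₖ₋₂, qₖ = aₖqₖ₋₁ + qₖ₋₂ (with p₋₁=1, p₋₂=0, q₋₁=0, q₋₂=1):
  k=0: a=1, p=1, q=1
  k=1: a=3, p=4, q=3
  k=2: a=2, p=9, q=7
  k=3: a=3, p=31, q=24

31/24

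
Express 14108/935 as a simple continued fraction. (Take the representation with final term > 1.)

14108 = 15·935 + 83
935 = 11·83 + 22
83 = 3·22 + 17
22 = 1·17 + 5
17 = 3·5 + 2
5 = 2·2 + 1
2 = 2·1 + 0  (stop)
So 14108/935 = [15; 11, 3, 1, 3, 2, 2].

[15; 11, 3, 1, 3, 2, 2]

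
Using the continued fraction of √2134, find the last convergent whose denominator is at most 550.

9701/210

√2134 = [46; 5, 8, 5, 92, …] (period length 4).
Convergents:
  p_0/q_0 = 46/1
  p_1/q_1 = 231/5
  p_2/q_2 = 1894/41
  p_3/q_3 = 9701/210
  p_4/q_4 = 894386/19361
q_3 = 210 ≤ 550 < 19361 = q_4, so the answer is 9701/210.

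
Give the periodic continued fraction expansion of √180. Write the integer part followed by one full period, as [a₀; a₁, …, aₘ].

[13; 2, 2, 2, 26]

a₀ = ⌊√180⌋ = 13.
With m₀=0, d₀=1 and mₖ₊₁ = dₖaₖ − mₖ, dₖ₊₁ = (n − mₖ₊₁²)/dₖ, aₖ₊₁ = ⌊(a₀+mₖ₊₁)/dₖ₊₁⌋:
  k=1: m=13, d=11, a=2
  k=2: m=9, d=9, a=2
  k=3: m=9, d=11, a=2
  k=4: m=13, d=1, a=26
d=1 and a=2a₀=26 at k=4, so the next step gives (m, d) = (13, 11) again — its k=1 value — and the period has length 4.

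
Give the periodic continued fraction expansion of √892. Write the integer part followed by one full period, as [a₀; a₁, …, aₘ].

[29; 1, 6, 2, 14, 2, 6, 1, 58]

a₀ = ⌊√892⌋ = 29.
With m₀=0, d₀=1 and mₖ₊₁ = dₖaₖ − mₖ, dₖ₊₁ = (n − mₖ₊₁²)/dₖ, aₖ₊₁ = ⌊(a₀+mₖ₊₁)/dₖ₊₁⌋:
  k=1: m=29, d=51, a=1
  k=2: m=22, d=8, a=6
  k=3: m=26, d=27, a=2
  k=4: m=28, d=4, a=14
  k=5: m=28, d=27, a=2
  k=6: m=26, d=8, a=6
  k=7: m=22, d=51, a=1
  k=8: m=29, d=1, a=58
d=1 and a=2a₀=58 at k=8, so the next step gives (m, d) = (29, 51) again — its k=1 value — and the period has length 8.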